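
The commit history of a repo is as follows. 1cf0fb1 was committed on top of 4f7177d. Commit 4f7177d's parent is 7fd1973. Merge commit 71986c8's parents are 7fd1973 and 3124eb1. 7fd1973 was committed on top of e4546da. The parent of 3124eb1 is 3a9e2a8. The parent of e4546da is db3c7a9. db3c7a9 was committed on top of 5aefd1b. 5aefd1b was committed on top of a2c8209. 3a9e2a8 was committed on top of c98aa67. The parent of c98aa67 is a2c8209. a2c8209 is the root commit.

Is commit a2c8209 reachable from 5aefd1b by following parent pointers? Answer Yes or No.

Yes

Ancestors of 5aefd1b (commits reachable by following parents): {5aefd1b, a2c8209}.
a2c8209 is in that set, so it is an ancestor of 5aefd1b.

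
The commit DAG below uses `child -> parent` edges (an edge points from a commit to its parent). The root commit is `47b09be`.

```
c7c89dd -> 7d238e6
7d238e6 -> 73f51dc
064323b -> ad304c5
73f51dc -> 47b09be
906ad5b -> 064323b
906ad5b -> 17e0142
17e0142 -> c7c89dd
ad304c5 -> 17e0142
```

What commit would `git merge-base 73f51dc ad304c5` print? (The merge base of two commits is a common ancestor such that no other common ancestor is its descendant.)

73f51dc

Ancestors of 73f51dc: {47b09be, 73f51dc}.
Ancestors of ad304c5: {17e0142, 47b09be, 73f51dc, 7d238e6, ad304c5, c7c89dd}.
Common ancestors: {47b09be, 73f51dc}.
Among these, 73f51dc is not an ancestor of any other common ancestor — it is the merge base.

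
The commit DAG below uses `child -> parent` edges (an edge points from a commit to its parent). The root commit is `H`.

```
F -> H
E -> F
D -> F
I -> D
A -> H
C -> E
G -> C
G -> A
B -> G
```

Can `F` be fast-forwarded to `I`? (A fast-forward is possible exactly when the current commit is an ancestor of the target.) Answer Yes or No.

Yes

A fast-forward from F to I is possible iff F is an ancestor of I.
Ancestors of I: {D, F, H, I}.
F is among them, so fast-forward is possible.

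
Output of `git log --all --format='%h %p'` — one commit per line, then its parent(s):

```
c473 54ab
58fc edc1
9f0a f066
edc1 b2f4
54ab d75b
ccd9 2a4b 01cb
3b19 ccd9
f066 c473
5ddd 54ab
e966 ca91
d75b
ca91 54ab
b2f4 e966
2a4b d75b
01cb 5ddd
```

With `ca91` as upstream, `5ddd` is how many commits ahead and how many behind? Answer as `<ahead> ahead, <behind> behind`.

Reachable from 5ddd: {54ab, 5ddd, d75b}.
Reachable from ca91: {54ab, ca91, d75b}.
Only in 5ddd's history (ahead): {5ddd} — 1.
Only in ca91's history (behind): {ca91} — 1.

1 ahead, 1 behind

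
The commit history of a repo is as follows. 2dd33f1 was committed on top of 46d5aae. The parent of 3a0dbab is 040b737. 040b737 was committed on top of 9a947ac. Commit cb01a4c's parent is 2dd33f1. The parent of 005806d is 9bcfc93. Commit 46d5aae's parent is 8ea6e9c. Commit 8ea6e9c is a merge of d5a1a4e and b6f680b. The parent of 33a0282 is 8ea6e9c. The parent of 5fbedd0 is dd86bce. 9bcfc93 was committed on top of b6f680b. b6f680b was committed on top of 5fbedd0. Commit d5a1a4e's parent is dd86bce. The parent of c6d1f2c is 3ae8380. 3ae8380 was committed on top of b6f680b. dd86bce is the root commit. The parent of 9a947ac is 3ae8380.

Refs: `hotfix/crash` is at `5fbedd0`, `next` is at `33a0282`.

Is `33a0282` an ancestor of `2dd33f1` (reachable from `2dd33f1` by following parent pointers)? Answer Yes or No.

No

Ancestors of 2dd33f1: {2dd33f1, 46d5aae, 5fbedd0, 8ea6e9c, b6f680b, d5a1a4e, dd86bce}.
33a0282 is not in that set, so it is not an ancestor of 2dd33f1.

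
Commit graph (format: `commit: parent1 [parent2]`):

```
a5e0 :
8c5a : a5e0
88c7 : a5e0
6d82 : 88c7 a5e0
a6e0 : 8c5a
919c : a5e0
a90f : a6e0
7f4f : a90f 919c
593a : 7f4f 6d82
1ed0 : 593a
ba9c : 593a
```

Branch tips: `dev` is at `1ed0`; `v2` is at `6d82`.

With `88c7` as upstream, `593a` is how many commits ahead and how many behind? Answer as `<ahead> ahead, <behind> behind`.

7 ahead, 0 behind

Reachable from 593a: {593a, 6d82, 7f4f, 88c7, 8c5a, 919c, a5e0, a6e0, a90f}.
Reachable from 88c7: {88c7, a5e0}.
Only in 593a's history (ahead): {593a, 6d82, 7f4f, 8c5a, 919c, a6e0, a90f} — 7.
Only in 88c7's history (behind): {} — 0.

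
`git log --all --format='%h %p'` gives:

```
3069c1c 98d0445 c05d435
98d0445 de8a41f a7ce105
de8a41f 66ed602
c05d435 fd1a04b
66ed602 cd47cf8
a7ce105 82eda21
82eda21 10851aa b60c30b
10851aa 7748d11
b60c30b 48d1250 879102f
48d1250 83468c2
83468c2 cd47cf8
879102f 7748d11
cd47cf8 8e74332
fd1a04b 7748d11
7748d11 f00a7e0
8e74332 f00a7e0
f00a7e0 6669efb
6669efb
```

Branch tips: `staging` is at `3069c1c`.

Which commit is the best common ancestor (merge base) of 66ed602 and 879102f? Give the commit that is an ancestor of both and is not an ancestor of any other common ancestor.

f00a7e0

Ancestors of 66ed602: {6669efb, 66ed602, 8e74332, cd47cf8, f00a7e0}.
Ancestors of 879102f: {6669efb, 7748d11, 879102f, f00a7e0}.
Common ancestors: {6669efb, f00a7e0}.
Among these, f00a7e0 is not an ancestor of any other common ancestor — it is the merge base.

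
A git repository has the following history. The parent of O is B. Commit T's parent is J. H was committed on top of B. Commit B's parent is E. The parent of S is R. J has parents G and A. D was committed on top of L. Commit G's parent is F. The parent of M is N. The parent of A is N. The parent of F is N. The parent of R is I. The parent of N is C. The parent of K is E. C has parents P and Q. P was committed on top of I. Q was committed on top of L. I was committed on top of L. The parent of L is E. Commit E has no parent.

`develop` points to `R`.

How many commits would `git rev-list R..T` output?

9

Reachable from T: {A, C, E, F, G, I, J, L, N, P, Q, T}.
Reachable from R: {E, I, L, R}.
In T's history but not R's: {A, C, F, G, J, N, P, Q, T} — 9 commits.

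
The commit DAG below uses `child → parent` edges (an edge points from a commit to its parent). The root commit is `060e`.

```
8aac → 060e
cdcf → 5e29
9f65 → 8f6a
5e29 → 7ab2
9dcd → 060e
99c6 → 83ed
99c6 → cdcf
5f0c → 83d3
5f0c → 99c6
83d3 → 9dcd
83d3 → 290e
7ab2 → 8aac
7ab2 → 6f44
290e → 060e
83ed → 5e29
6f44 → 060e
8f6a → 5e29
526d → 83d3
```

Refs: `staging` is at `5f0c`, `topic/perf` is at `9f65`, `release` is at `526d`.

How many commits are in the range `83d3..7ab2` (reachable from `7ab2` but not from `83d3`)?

3

Reachable from 7ab2: {060e, 6f44, 7ab2, 8aac}.
Reachable from 83d3: {060e, 290e, 83d3, 9dcd}.
In 7ab2's history but not 83d3's: {6f44, 7ab2, 8aac} — 3 commits.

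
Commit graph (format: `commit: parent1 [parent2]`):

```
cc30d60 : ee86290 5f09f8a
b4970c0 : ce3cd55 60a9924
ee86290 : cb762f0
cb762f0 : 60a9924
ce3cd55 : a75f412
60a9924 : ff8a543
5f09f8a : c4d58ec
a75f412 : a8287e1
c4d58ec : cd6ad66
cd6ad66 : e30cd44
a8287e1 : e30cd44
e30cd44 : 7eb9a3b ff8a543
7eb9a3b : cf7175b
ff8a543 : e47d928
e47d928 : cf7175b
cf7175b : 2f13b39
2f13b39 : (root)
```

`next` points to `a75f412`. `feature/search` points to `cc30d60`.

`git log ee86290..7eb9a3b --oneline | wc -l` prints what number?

1

Reachable from 7eb9a3b: {2f13b39, 7eb9a3b, cf7175b}.
Reachable from ee86290: {2f13b39, 60a9924, cb762f0, cf7175b, e47d928, ee86290, ff8a543}.
In 7eb9a3b's history but not ee86290's: {7eb9a3b} — 1 commit.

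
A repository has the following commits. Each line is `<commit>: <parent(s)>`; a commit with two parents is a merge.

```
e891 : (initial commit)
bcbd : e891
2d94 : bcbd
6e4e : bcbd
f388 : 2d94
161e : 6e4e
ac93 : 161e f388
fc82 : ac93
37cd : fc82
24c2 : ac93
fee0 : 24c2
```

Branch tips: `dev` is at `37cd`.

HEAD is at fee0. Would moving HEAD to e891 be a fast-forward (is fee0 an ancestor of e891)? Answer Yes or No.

No

A fast-forward from fee0 to e891 is possible iff fee0 is an ancestor of e891.
Ancestors of e891: {e891}.
fee0 is not among them, so fast-forward is not possible.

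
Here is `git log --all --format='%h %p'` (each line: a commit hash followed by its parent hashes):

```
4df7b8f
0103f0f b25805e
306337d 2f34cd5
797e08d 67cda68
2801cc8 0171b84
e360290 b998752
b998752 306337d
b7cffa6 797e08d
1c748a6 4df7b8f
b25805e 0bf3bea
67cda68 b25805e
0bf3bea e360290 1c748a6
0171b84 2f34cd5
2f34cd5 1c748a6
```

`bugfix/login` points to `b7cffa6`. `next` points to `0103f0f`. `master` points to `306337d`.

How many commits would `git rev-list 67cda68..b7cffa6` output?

Reachable from b7cffa6: {0bf3bea, 1c748a6, 2f34cd5, 306337d, 4df7b8f, 67cda68, 797e08d, b25805e, b7cffa6, b998752, e360290}.
Reachable from 67cda68: {0bf3bea, 1c748a6, 2f34cd5, 306337d, 4df7b8f, 67cda68, b25805e, b998752, e360290}.
In b7cffa6's history but not 67cda68's: {797e08d, b7cffa6} — 2 commits.

2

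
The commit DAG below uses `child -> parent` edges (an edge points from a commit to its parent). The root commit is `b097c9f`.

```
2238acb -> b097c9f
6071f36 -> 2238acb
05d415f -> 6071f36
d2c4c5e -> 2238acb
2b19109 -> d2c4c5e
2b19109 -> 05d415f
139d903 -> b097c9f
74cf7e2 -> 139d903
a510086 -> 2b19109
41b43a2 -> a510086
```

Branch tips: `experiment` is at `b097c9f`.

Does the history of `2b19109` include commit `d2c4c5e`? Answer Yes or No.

Yes

Ancestors of 2b19109 (commits reachable by following parents): {05d415f, 2238acb, 2b19109, 6071f36, b097c9f, d2c4c5e}.
d2c4c5e is in that set, so it is an ancestor of 2b19109.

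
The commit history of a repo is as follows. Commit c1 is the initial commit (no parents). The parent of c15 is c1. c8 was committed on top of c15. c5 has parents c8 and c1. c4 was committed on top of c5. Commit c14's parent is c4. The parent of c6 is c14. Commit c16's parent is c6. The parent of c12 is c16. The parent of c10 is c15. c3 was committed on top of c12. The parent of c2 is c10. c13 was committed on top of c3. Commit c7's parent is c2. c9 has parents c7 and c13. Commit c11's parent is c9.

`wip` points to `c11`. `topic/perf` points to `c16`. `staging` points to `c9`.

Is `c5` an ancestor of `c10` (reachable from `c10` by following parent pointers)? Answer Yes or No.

No

Ancestors of c10: {c1, c10, c15}.
c5 is not in that set, so it is not an ancestor of c10.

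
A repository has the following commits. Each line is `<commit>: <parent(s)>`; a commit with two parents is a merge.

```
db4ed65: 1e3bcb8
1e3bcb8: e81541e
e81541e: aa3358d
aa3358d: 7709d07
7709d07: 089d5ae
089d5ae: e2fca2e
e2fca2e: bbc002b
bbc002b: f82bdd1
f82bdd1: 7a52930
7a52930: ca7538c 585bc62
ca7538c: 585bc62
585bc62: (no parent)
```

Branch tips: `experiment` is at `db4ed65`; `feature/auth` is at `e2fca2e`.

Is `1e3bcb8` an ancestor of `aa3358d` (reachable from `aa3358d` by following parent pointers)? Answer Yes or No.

Ancestors of aa3358d: {089d5ae, 585bc62, 7709d07, 7a52930, aa3358d, bbc002b, ca7538c, e2fca2e, f82bdd1}.
1e3bcb8 is not in that set, so it is not an ancestor of aa3358d.

No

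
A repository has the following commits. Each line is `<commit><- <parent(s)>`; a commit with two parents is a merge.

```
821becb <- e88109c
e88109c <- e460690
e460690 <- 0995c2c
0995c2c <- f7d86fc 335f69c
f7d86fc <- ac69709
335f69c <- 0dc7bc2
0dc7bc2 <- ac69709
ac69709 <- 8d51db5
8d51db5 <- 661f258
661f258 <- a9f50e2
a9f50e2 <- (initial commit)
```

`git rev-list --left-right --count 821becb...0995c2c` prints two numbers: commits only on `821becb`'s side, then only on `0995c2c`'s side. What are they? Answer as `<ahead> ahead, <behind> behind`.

3 ahead, 0 behind

Reachable from 821becb: {0995c2c, 0dc7bc2, 335f69c, 661f258, 821becb, 8d51db5, a9f50e2, ac69709, e460690, e88109c, f7d86fc}.
Reachable from 0995c2c: {0995c2c, 0dc7bc2, 335f69c, 661f258, 8d51db5, a9f50e2, ac69709, f7d86fc}.
Only in 821becb's history (ahead): {821becb, e460690, e88109c} — 3.
Only in 0995c2c's history (behind): {} — 0.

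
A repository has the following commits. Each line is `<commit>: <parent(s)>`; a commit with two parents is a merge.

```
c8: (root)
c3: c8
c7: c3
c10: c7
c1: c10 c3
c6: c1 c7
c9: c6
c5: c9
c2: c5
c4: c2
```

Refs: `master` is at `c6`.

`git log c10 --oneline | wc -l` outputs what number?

Walking parent pointers from c10: reachable set = {c10, c3, c7, c8}.
That is 4 commits.

4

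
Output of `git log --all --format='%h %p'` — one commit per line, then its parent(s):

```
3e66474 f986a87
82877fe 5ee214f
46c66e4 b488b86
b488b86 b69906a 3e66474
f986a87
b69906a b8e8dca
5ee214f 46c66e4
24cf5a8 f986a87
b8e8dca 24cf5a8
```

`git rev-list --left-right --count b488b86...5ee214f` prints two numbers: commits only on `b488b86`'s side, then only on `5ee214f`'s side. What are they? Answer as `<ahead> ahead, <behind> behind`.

0 ahead, 2 behind

Reachable from b488b86: {24cf5a8, 3e66474, b488b86, b69906a, b8e8dca, f986a87}.
Reachable from 5ee214f: {24cf5a8, 3e66474, 46c66e4, 5ee214f, b488b86, b69906a, b8e8dca, f986a87}.
Only in b488b86's history (ahead): {} — 0.
Only in 5ee214f's history (behind): {46c66e4, 5ee214f} — 2.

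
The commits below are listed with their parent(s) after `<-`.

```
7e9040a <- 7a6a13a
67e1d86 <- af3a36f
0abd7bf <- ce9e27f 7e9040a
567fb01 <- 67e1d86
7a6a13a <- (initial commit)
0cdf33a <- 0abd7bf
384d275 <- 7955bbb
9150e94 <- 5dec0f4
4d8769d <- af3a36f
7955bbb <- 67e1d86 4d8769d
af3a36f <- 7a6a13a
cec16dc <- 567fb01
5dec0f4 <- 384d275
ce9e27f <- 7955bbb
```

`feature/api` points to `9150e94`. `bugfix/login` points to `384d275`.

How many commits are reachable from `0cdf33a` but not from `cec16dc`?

Reachable from 0cdf33a: {0abd7bf, 0cdf33a, 4d8769d, 67e1d86, 7955bbb, 7a6a13a, 7e9040a, af3a36f, ce9e27f}.
Reachable from cec16dc: {567fb01, 67e1d86, 7a6a13a, af3a36f, cec16dc}.
In 0cdf33a's history but not cec16dc's: {0abd7bf, 0cdf33a, 4d8769d, 7955bbb, 7e9040a, ce9e27f} — 6 commits.

6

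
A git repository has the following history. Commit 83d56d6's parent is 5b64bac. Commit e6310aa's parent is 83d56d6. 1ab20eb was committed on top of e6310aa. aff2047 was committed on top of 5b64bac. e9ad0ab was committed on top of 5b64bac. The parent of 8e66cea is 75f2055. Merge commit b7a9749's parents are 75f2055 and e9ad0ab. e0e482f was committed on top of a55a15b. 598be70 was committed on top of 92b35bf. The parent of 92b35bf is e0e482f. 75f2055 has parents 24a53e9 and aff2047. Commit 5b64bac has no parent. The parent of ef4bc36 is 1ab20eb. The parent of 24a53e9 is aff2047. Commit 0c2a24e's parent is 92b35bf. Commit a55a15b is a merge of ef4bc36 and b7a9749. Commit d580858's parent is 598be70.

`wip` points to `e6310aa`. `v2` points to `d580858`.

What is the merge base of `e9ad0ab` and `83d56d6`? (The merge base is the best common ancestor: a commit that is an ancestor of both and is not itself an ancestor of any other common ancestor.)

5b64bac

Ancestors of e9ad0ab: {5b64bac, e9ad0ab}.
Ancestors of 83d56d6: {5b64bac, 83d56d6}.
Common ancestors: {5b64bac}.
The only common ancestor is 5b64bac, so it is the merge base.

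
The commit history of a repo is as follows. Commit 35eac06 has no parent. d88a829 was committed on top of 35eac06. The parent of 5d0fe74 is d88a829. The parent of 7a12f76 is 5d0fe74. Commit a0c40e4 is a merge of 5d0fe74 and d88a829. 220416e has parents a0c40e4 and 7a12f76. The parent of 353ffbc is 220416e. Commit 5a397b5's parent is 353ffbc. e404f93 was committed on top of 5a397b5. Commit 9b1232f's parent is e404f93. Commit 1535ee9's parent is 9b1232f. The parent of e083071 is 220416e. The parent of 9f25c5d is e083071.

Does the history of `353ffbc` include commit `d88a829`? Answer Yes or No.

Yes

Ancestors of 353ffbc (commits reachable by following parents): {220416e, 353ffbc, 35eac06, 5d0fe74, 7a12f76, a0c40e4, d88a829}.
d88a829 is in that set, so it is an ancestor of 353ffbc.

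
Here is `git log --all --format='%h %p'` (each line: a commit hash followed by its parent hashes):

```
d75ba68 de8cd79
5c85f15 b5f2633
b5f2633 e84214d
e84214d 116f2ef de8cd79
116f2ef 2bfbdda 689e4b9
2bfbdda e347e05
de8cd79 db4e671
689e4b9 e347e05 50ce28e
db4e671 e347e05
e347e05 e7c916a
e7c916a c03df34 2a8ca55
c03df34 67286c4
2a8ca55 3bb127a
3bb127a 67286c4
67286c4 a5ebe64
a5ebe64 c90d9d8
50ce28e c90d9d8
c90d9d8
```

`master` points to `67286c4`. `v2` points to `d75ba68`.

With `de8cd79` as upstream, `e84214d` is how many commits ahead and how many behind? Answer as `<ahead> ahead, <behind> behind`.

5 ahead, 0 behind

Reachable from e84214d: {116f2ef, 2a8ca55, 2bfbdda, 3bb127a, 50ce28e, 67286c4, 689e4b9, a5ebe64, c03df34, c90d9d8, db4e671, de8cd79, e347e05, e7c916a, e84214d}.
Reachable from de8cd79: {2a8ca55, 3bb127a, 67286c4, a5ebe64, c03df34, c90d9d8, db4e671, de8cd79, e347e05, e7c916a}.
Only in e84214d's history (ahead): {116f2ef, 2bfbdda, 50ce28e, 689e4b9, e84214d} — 5.
Only in de8cd79's history (behind): {} — 0.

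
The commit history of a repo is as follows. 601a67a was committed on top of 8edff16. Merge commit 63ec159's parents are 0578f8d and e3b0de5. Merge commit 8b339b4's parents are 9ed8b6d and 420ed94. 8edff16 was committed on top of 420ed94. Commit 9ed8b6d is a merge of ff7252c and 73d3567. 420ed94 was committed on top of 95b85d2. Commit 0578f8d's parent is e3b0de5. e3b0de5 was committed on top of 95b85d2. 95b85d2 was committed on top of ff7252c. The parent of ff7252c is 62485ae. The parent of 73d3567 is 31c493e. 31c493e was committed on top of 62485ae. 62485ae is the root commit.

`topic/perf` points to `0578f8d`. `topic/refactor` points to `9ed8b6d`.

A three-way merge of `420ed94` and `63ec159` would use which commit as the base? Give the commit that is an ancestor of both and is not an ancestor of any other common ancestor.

95b85d2

Ancestors of 420ed94: {420ed94, 62485ae, 95b85d2, ff7252c}.
Ancestors of 63ec159: {0578f8d, 62485ae, 63ec159, 95b85d2, e3b0de5, ff7252c}.
Common ancestors: {62485ae, 95b85d2, ff7252c}.
Among these, 95b85d2 is not an ancestor of any other common ancestor — it is the merge base.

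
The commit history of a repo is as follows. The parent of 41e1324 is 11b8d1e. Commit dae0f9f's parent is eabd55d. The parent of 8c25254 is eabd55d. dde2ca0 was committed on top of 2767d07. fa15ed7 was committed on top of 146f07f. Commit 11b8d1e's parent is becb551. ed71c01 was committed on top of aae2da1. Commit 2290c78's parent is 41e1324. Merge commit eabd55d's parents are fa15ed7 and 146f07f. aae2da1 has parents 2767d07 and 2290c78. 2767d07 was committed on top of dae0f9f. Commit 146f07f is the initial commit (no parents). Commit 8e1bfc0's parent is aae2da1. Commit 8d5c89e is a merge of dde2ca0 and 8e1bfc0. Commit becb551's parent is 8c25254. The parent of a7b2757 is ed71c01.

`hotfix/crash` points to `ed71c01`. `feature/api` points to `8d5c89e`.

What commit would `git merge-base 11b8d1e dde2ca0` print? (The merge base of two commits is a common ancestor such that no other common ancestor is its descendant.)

Ancestors of 11b8d1e: {11b8d1e, 146f07f, 8c25254, becb551, eabd55d, fa15ed7}.
Ancestors of dde2ca0: {146f07f, 2767d07, dae0f9f, dde2ca0, eabd55d, fa15ed7}.
Common ancestors: {146f07f, eabd55d, fa15ed7}.
Among these, eabd55d is not an ancestor of any other common ancestor — it is the merge base.

eabd55d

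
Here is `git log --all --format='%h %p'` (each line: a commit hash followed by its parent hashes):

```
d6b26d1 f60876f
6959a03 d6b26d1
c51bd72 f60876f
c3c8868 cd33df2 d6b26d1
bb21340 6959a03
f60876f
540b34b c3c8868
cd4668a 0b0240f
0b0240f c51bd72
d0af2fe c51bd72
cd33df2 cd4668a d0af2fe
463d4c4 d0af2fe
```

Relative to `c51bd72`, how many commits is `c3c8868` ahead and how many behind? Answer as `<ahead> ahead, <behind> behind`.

Reachable from c3c8868: {0b0240f, c3c8868, c51bd72, cd33df2, cd4668a, d0af2fe, d6b26d1, f60876f}.
Reachable from c51bd72: {c51bd72, f60876f}.
Only in c3c8868's history (ahead): {0b0240f, c3c8868, cd33df2, cd4668a, d0af2fe, d6b26d1} — 6.
Only in c51bd72's history (behind): {} — 0.

6 ahead, 0 behind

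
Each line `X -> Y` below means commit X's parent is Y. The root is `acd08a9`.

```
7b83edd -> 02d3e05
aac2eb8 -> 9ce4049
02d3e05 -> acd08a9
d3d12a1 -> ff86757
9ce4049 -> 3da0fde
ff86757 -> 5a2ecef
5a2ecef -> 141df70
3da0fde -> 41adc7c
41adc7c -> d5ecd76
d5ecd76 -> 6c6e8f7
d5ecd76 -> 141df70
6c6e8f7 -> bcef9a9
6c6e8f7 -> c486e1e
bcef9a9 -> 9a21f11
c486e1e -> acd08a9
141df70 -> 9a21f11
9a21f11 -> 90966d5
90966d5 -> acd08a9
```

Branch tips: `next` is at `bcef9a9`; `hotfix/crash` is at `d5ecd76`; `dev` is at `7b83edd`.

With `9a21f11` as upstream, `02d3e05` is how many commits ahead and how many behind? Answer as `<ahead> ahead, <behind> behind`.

Reachable from 02d3e05: {02d3e05, acd08a9}.
Reachable from 9a21f11: {90966d5, 9a21f11, acd08a9}.
Only in 02d3e05's history (ahead): {02d3e05} — 1.
Only in 9a21f11's history (behind): {90966d5, 9a21f11} — 2.

1 ahead, 2 behind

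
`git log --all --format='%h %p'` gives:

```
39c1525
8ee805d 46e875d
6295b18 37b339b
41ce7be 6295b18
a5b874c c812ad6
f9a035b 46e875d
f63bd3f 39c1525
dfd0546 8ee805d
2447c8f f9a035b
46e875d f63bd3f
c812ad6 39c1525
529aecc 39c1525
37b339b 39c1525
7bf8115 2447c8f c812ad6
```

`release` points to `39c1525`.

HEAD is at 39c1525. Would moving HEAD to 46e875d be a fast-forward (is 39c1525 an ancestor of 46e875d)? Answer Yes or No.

A fast-forward from 39c1525 to 46e875d is possible iff 39c1525 is an ancestor of 46e875d.
Ancestors of 46e875d: {39c1525, 46e875d, f63bd3f}.
39c1525 is among them, so fast-forward is possible.

Yes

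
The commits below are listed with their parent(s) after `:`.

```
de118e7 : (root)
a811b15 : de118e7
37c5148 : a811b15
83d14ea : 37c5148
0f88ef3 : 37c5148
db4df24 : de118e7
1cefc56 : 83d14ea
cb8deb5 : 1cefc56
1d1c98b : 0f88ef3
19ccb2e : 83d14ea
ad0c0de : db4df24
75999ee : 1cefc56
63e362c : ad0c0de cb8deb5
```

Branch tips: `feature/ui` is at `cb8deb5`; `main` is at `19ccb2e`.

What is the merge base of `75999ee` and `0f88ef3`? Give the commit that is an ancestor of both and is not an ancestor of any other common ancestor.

37c5148

Ancestors of 75999ee: {1cefc56, 37c5148, 75999ee, 83d14ea, a811b15, de118e7}.
Ancestors of 0f88ef3: {0f88ef3, 37c5148, a811b15, de118e7}.
Common ancestors: {37c5148, a811b15, de118e7}.
Among these, 37c5148 is not an ancestor of any other common ancestor — it is the merge base.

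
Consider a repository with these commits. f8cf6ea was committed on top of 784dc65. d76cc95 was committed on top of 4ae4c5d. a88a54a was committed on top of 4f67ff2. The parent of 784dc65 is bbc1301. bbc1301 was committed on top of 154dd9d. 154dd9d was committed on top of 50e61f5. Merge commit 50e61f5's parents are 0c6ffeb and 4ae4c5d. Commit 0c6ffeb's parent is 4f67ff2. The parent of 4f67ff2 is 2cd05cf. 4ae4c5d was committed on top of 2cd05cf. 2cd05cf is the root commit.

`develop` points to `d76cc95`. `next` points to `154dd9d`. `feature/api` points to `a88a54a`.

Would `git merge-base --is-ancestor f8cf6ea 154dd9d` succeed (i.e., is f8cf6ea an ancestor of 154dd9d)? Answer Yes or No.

No

Ancestors of 154dd9d: {0c6ffeb, 154dd9d, 2cd05cf, 4ae4c5d, 4f67ff2, 50e61f5}.
f8cf6ea is not in that set, so it is not an ancestor of 154dd9d.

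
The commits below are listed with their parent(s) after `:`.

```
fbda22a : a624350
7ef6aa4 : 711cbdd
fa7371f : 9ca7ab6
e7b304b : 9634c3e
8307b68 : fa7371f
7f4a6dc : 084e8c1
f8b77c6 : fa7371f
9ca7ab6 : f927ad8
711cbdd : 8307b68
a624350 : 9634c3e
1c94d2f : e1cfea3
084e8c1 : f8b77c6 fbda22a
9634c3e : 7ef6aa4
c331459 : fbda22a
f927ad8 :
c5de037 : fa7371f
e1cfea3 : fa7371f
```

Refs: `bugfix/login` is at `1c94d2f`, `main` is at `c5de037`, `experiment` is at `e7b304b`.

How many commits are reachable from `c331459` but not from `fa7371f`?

Reachable from c331459: {711cbdd, 7ef6aa4, 8307b68, 9634c3e, 9ca7ab6, a624350, c331459, f927ad8, fa7371f, fbda22a}.
Reachable from fa7371f: {9ca7ab6, f927ad8, fa7371f}.
In c331459's history but not fa7371f's: {711cbdd, 7ef6aa4, 8307b68, 9634c3e, a624350, c331459, fbda22a} — 7 commits.

7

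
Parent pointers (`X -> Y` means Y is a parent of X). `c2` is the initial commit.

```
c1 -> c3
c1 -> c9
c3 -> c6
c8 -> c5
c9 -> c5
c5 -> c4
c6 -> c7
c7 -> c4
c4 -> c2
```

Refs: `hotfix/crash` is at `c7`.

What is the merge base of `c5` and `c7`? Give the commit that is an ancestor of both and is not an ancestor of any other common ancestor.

Ancestors of c5: {c2, c4, c5}.
Ancestors of c7: {c2, c4, c7}.
Common ancestors: {c2, c4}.
Among these, c4 is not an ancestor of any other common ancestor — it is the merge base.

c4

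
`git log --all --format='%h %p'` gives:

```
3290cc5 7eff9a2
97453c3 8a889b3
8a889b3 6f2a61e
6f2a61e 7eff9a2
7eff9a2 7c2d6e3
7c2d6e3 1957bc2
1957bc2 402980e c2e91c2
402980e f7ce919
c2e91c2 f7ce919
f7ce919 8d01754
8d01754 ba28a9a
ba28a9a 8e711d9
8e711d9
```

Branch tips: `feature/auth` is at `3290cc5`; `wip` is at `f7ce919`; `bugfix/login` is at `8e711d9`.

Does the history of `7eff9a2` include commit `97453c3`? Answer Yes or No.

No

Ancestors of 7eff9a2: {1957bc2, 402980e, 7c2d6e3, 7eff9a2, 8d01754, 8e711d9, ba28a9a, c2e91c2, f7ce919}.
97453c3 is not in that set, so it is not an ancestor of 7eff9a2.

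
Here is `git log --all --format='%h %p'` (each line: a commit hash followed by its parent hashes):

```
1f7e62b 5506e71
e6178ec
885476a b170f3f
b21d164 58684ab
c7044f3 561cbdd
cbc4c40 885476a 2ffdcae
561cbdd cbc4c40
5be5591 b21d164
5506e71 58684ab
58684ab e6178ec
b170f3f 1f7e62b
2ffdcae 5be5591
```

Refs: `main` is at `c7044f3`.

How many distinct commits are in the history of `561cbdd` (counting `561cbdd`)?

Walking parent pointers from 561cbdd: reachable set = {1f7e62b, 2ffdcae, 5506e71, 561cbdd, 58684ab, 5be5591, 885476a, b170f3f, b21d164, cbc4c40, e6178ec}.
That is 11 commits.

11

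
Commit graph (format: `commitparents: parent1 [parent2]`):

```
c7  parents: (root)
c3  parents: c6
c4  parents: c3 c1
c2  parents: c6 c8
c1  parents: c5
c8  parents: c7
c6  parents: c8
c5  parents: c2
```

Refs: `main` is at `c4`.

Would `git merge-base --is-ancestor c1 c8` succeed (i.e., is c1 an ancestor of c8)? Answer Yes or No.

No

Ancestors of c8: {c7, c8}.
c1 is not in that set, so it is not an ancestor of c8.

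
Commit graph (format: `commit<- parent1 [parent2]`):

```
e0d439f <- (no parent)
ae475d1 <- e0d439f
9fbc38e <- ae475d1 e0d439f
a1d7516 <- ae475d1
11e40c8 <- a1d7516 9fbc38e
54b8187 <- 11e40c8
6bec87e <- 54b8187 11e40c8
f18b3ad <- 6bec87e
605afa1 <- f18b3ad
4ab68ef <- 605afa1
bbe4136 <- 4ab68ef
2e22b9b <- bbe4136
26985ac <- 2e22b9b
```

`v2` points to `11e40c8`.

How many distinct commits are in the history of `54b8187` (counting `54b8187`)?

6

Walking parent pointers from 54b8187: reachable set = {11e40c8, 54b8187, 9fbc38e, a1d7516, ae475d1, e0d439f}.
That is 6 commits.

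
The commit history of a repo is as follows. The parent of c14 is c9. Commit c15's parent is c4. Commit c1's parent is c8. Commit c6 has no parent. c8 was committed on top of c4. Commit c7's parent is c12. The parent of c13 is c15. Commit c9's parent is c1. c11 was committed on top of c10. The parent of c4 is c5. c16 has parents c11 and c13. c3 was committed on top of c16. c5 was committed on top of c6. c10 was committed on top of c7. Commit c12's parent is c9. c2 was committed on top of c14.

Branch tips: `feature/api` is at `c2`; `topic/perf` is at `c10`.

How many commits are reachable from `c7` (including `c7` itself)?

8

Walking parent pointers from c7: reachable set = {c1, c12, c4, c5, c6, c7, c8, c9}.
That is 8 commits.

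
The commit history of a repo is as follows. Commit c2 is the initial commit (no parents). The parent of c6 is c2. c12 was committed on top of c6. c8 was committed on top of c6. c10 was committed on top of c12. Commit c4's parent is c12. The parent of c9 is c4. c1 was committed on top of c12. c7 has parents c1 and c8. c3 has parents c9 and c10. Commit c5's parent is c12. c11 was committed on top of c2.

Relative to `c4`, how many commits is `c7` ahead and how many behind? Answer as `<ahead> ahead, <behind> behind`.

Reachable from c7: {c1, c12, c2, c6, c7, c8}.
Reachable from c4: {c12, c2, c4, c6}.
Only in c7's history (ahead): {c1, c7, c8} — 3.
Only in c4's history (behind): {c4} — 1.

3 ahead, 1 behind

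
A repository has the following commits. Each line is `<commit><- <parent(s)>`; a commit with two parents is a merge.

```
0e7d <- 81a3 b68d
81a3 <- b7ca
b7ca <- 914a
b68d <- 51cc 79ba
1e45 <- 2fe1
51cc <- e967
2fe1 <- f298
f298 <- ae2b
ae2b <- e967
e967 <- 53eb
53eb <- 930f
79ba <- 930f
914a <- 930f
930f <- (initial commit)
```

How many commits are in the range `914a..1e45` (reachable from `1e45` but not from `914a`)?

6

Reachable from 1e45: {1e45, 2fe1, 53eb, 930f, ae2b, e967, f298}.
Reachable from 914a: {914a, 930f}.
In 1e45's history but not 914a's: {1e45, 2fe1, 53eb, ae2b, e967, f298} — 6 commits.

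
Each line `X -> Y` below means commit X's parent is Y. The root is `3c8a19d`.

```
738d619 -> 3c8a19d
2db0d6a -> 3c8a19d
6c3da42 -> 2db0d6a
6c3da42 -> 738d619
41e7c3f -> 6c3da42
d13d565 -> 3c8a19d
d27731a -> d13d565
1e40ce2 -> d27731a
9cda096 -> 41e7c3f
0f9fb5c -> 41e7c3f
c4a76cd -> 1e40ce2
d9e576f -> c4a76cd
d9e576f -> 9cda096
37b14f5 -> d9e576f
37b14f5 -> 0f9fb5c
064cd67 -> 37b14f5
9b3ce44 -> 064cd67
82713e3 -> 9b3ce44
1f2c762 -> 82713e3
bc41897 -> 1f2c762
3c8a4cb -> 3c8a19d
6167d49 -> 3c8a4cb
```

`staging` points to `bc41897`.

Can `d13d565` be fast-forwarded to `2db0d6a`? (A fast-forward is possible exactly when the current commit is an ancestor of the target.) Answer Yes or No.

A fast-forward from d13d565 to 2db0d6a is possible iff d13d565 is an ancestor of 2db0d6a.
Ancestors of 2db0d6a: {2db0d6a, 3c8a19d}.
d13d565 is not among them, so fast-forward is not possible.

No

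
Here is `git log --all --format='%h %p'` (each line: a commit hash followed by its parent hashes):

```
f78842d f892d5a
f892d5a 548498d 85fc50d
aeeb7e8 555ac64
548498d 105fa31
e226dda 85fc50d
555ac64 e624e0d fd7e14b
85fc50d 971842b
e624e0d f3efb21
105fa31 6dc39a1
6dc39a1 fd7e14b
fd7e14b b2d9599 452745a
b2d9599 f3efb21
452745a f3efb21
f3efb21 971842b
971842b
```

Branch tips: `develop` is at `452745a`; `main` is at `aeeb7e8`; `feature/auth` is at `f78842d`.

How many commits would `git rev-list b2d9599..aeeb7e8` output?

5

Reachable from aeeb7e8: {452745a, 555ac64, 971842b, aeeb7e8, b2d9599, e624e0d, f3efb21, fd7e14b}.
Reachable from b2d9599: {971842b, b2d9599, f3efb21}.
In aeeb7e8's history but not b2d9599's: {452745a, 555ac64, aeeb7e8, e624e0d, fd7e14b} — 5 commits.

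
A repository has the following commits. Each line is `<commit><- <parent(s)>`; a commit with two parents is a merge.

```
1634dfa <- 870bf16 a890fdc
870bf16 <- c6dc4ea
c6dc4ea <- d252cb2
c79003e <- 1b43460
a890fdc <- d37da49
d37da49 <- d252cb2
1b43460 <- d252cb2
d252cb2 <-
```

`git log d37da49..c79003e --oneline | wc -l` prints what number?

Reachable from c79003e: {1b43460, c79003e, d252cb2}.
Reachable from d37da49: {d252cb2, d37da49}.
In c79003e's history but not d37da49's: {1b43460, c79003e} — 2 commits.

2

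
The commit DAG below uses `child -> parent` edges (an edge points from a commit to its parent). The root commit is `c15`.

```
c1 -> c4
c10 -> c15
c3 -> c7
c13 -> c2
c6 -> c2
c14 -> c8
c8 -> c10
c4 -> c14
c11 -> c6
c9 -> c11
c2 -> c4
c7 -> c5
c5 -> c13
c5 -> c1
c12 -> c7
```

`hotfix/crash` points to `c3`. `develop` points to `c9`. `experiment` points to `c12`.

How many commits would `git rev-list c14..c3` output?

Reachable from c3: {c1, c10, c13, c14, c15, c2, c3, c4, c5, c7, c8}.
Reachable from c14: {c10, c14, c15, c8}.
In c3's history but not c14's: {c1, c13, c2, c3, c4, c5, c7} — 7 commits.

7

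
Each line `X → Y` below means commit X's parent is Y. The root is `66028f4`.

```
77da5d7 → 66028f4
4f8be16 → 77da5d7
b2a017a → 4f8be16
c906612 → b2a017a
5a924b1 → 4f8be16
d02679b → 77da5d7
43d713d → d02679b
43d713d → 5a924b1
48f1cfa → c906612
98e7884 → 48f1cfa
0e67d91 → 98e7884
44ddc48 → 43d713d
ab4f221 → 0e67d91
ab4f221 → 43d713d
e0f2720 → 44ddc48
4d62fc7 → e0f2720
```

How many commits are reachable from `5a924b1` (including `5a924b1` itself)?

Walking parent pointers from 5a924b1: reachable set = {4f8be16, 5a924b1, 66028f4, 77da5d7}.
That is 4 commits.

4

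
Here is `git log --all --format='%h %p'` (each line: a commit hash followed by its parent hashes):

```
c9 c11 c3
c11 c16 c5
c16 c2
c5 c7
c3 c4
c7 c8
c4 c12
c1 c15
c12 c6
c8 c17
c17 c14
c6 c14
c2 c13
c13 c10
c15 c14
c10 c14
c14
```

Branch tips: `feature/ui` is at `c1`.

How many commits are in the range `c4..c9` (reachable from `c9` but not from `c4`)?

11

Reachable from c9: {c10, c11, c12, c13, c14, c16, c17, c2, c3, c4, c5, c6, c7, c8, c9}.
Reachable from c4: {c12, c14, c4, c6}.
In c9's history but not c4's: {c10, c11, c13, c16, c17, c2, c3, c5, c7, c8, c9} — 11 commits.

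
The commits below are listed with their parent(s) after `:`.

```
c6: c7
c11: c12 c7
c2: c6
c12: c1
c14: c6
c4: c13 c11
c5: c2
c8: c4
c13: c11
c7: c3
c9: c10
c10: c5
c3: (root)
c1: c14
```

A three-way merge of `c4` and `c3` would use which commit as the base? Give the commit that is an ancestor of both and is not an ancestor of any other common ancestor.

Ancestors of c4: {c1, c11, c12, c13, c14, c3, c4, c6, c7}.
Ancestors of c3: {c3}.
Common ancestors: {c3}.
The only common ancestor is c3, so it is the merge base.

c3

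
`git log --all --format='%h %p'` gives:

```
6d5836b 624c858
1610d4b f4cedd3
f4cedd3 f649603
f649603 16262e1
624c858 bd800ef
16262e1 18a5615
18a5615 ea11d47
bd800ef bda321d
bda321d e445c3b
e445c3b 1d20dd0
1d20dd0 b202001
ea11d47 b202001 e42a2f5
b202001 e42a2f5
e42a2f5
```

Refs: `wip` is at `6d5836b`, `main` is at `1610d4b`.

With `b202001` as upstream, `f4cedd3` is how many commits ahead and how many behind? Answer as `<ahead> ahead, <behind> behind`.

Reachable from f4cedd3: {16262e1, 18a5615, b202001, e42a2f5, ea11d47, f4cedd3, f649603}.
Reachable from b202001: {b202001, e42a2f5}.
Only in f4cedd3's history (ahead): {16262e1, 18a5615, ea11d47, f4cedd3, f649603} — 5.
Only in b202001's history (behind): {} — 0.

5 ahead, 0 behind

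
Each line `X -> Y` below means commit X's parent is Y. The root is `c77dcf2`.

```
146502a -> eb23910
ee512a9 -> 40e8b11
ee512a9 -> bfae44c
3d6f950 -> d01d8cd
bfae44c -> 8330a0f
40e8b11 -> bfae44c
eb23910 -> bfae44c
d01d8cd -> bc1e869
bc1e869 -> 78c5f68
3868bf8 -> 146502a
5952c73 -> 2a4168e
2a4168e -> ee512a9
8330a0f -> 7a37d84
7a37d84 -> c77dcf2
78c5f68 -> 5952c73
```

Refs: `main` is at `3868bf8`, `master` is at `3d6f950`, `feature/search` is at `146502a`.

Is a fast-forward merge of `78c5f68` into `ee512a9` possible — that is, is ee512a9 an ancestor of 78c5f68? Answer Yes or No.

A fast-forward from ee512a9 to 78c5f68 is possible iff ee512a9 is an ancestor of 78c5f68.
Ancestors of 78c5f68: {2a4168e, 40e8b11, 5952c73, 78c5f68, 7a37d84, 8330a0f, bfae44c, c77dcf2, ee512a9}.
ee512a9 is among them, so fast-forward is possible.

Yes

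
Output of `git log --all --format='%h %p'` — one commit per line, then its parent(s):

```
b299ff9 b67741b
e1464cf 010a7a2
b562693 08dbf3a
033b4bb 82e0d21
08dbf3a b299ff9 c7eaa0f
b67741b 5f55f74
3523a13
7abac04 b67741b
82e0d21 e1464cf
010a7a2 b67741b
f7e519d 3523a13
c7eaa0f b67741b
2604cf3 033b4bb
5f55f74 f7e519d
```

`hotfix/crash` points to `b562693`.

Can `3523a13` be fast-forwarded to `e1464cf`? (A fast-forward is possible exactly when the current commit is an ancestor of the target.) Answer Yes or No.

Yes

A fast-forward from 3523a13 to e1464cf is possible iff 3523a13 is an ancestor of e1464cf.
Ancestors of e1464cf: {010a7a2, 3523a13, 5f55f74, b67741b, e1464cf, f7e519d}.
3523a13 is among them, so fast-forward is possible.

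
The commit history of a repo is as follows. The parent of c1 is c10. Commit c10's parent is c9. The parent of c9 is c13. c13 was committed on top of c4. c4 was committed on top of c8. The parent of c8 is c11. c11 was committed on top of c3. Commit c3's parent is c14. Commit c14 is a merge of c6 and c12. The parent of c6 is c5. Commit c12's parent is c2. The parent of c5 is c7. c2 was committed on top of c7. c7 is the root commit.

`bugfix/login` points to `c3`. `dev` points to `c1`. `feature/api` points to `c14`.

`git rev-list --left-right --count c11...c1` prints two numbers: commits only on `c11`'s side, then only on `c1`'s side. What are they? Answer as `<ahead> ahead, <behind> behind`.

0 ahead, 6 behind

Reachable from c11: {c11, c12, c14, c2, c3, c5, c6, c7}.
Reachable from c1: {c1, c10, c11, c12, c13, c14, c2, c3, c4, c5, c6, c7, c8, c9}.
Only in c11's history (ahead): {} — 0.
Only in c1's history (behind): {c1, c10, c13, c4, c8, c9} — 6.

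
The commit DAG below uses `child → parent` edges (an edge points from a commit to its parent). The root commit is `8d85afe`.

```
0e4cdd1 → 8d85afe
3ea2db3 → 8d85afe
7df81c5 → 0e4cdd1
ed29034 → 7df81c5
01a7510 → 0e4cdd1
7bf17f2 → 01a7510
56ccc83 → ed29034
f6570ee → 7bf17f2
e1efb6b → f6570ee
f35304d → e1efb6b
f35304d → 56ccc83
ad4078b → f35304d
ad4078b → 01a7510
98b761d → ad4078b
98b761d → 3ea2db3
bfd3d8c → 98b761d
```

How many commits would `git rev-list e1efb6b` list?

Walking parent pointers from e1efb6b: reachable set = {01a7510, 0e4cdd1, 7bf17f2, 8d85afe, e1efb6b, f6570ee}.
That is 6 commits.

6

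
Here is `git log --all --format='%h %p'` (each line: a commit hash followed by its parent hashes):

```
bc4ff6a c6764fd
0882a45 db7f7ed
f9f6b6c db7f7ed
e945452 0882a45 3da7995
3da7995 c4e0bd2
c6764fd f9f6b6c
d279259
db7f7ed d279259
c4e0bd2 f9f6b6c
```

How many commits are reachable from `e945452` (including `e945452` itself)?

Walking parent pointers from e945452: reachable set = {0882a45, 3da7995, c4e0bd2, d279259, db7f7ed, e945452, f9f6b6c}.
That is 7 commits.

7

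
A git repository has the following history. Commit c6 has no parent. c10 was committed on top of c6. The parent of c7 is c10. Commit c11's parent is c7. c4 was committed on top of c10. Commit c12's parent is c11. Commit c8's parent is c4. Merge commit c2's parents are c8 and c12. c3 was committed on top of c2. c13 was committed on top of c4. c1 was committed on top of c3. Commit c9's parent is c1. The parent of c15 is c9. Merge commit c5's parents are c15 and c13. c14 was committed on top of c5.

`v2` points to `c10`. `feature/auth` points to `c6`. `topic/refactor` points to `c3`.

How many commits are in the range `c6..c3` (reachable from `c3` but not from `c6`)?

8

Reachable from c3: {c10, c11, c12, c2, c3, c4, c6, c7, c8}.
Reachable from c6: {c6}.
In c3's history but not c6's: {c10, c11, c12, c2, c3, c4, c7, c8} — 8 commits.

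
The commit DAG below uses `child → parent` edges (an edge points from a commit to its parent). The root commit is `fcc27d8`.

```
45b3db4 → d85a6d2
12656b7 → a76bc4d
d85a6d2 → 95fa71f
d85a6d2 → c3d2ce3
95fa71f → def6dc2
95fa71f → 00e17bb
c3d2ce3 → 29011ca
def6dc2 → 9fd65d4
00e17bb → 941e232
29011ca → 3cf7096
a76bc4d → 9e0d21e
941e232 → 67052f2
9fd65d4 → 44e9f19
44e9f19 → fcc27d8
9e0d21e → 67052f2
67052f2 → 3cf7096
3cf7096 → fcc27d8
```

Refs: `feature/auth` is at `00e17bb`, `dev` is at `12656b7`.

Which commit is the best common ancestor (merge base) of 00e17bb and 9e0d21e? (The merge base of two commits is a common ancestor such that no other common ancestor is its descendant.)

67052f2

Ancestors of 00e17bb: {00e17bb, 3cf7096, 67052f2, 941e232, fcc27d8}.
Ancestors of 9e0d21e: {3cf7096, 67052f2, 9e0d21e, fcc27d8}.
Common ancestors: {3cf7096, 67052f2, fcc27d8}.
Among these, 67052f2 is not an ancestor of any other common ancestor — it is the merge base.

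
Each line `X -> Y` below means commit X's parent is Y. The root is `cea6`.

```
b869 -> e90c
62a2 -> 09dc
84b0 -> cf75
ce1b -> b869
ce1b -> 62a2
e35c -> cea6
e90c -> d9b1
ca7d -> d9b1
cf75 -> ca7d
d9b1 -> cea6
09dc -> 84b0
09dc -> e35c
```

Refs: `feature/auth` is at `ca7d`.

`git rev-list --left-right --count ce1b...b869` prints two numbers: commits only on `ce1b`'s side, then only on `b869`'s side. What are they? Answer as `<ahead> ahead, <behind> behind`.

Reachable from ce1b: {09dc, 62a2, 84b0, b869, ca7d, ce1b, cea6, cf75, d9b1, e35c, e90c}.
Reachable from b869: {b869, cea6, d9b1, e90c}.
Only in ce1b's history (ahead): {09dc, 62a2, 84b0, ca7d, ce1b, cf75, e35c} — 7.
Only in b869's history (behind): {} — 0.

7 ahead, 0 behind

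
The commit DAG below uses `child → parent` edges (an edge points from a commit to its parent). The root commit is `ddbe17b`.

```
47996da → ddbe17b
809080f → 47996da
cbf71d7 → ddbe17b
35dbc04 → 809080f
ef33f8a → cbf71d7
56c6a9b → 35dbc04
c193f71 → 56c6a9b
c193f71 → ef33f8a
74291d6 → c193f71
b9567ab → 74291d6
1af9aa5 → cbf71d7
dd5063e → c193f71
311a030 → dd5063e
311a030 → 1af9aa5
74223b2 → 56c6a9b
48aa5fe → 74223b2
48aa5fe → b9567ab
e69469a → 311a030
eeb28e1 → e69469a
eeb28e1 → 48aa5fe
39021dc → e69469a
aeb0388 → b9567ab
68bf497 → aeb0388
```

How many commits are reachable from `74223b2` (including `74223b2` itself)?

Walking parent pointers from 74223b2: reachable set = {35dbc04, 47996da, 56c6a9b, 74223b2, 809080f, ddbe17b}.
That is 6 commits.

6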